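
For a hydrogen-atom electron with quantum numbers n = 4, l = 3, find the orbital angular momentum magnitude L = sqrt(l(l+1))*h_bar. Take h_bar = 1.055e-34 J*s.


L = sqrt(l*(l+1)) * h_bar
= sqrt(3 * 4) * 1.055e-34
= sqrt(12) * 1.055e-34
= 3.4641 * 1.055e-34
= 3.6546e-34 J*s

3.6546e-34


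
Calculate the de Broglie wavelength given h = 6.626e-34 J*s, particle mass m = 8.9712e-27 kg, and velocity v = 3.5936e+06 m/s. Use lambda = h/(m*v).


lambda = h / (m * v)
= 6.626e-34 / (8.9712e-27 * 3.5936e+06)
= 6.626e-34 / 3.2239e-20
= 2.0553e-14 m

2.0553e-14


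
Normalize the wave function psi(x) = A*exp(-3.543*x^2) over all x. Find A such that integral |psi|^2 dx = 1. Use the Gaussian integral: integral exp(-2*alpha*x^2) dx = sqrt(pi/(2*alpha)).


integral |psi|^2 dx = A^2 * sqrt(pi/(2*alpha)) = 1
A^2 = sqrt(2*alpha/pi)
= sqrt(2 * 3.543 / pi)
= 1.501847
A = sqrt(1.501847)
= 1.2255

1.2255


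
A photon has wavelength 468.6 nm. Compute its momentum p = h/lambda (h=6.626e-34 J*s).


p = h / lambda
= 6.626e-34 / (468.6e-9)
= 6.626e-34 / 4.6860e-07
= 1.4140e-27 kg*m/s

1.4140e-27


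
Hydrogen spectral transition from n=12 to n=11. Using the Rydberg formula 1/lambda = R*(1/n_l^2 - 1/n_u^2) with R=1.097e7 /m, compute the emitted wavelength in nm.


1/lambda = R * (1/n_l^2 - 1/n_u^2)
= 1.097e7 * (1/11^2 - 1/12^2)
= 1.097e7 * (0.008264 - 0.006944)
= 1.097e7 * 0.00132
= 1.4481e+04 /m
lambda = 1 / 1.4481e+04 = 69057.905 nm

69057.905


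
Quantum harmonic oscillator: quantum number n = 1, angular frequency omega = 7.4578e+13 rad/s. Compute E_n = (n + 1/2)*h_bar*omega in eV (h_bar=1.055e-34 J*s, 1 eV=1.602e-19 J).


E = (n + 1/2) * h_bar * omega
= (1 + 0.5) * 1.055e-34 * 7.4578e+13
= 1.5 * 7.8680e-21
= 1.1802e-20 J
= 0.0737 eV

0.0737


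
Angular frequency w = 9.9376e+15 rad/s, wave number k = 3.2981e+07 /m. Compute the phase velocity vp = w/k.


vp = w / k
= 9.9376e+15 / 3.2981e+07
= 3.0131e+08 m/s

3.0131e+08


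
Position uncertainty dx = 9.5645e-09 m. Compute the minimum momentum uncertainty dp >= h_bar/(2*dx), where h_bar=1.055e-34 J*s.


dp = h_bar / (2 * dx)
= 1.055e-34 / (2 * 9.5645e-09)
= 1.055e-34 / 1.9129e-08
= 5.5152e-27 kg*m/s

5.5152e-27


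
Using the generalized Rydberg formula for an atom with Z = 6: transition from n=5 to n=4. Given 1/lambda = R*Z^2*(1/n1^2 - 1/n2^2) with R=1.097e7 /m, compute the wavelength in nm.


1/lambda = R * Z^2 * (1/n1^2 - 1/n2^2)
= 1.097e7 * 6^2 * (1/4^2 - 1/5^2)
= 1.097e7 * 36 * (0.0625 - 0.04)
= 8.8857e+06 /m
lambda = 1 / 8.8857e+06
= 112.5404 nm

112.5404


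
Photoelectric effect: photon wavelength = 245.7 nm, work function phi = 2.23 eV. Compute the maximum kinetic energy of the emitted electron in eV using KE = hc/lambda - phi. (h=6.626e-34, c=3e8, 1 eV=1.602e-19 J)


E_photon = hc / lambda
= (6.626e-34)(3e8) / (245.7e-9)
= 8.0904e-19 J
= 5.0502 eV
KE = E_photon - phi
= 5.0502 - 2.23
= 2.8202 eV

2.8202


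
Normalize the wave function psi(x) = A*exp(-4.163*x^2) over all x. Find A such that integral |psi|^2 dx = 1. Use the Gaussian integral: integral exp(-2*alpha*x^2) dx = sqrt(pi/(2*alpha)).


integral |psi|^2 dx = A^2 * sqrt(pi/(2*alpha)) = 1
A^2 = sqrt(2*alpha/pi)
= sqrt(2 * 4.163 / pi)
= 1.627958
A = sqrt(1.627958)
= 1.2759

1.2759


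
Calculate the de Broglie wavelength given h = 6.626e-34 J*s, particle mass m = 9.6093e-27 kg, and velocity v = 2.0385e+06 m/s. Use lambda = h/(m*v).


lambda = h / (m * v)
= 6.626e-34 / (9.6093e-27 * 2.0385e+06)
= 6.626e-34 / 1.9589e-20
= 3.3826e-14 m

3.3826e-14


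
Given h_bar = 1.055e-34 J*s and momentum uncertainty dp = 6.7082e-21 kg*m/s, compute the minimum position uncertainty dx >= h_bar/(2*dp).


dx = h_bar / (2 * dp)
= 1.055e-34 / (2 * 6.7082e-21)
= 1.055e-34 / 1.3416e-20
= 7.8635e-15 m

7.8635e-15


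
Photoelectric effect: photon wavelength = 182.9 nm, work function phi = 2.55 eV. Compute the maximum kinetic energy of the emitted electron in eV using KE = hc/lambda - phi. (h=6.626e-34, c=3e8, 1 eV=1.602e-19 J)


E_photon = hc / lambda
= (6.626e-34)(3e8) / (182.9e-9)
= 1.0868e-18 J
= 6.7842 eV
KE = E_photon - phi
= 6.7842 - 2.55
= 4.2342 eV

4.2342


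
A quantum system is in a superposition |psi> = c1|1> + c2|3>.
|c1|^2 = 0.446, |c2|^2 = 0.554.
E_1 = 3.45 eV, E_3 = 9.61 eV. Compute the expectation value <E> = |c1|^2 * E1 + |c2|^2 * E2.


<E> = |c1|^2 * E1 + |c2|^2 * E2
= 0.446 * 3.45 + 0.554 * 9.61
= 1.5387 + 5.3239
= 6.8626 eV

6.8626


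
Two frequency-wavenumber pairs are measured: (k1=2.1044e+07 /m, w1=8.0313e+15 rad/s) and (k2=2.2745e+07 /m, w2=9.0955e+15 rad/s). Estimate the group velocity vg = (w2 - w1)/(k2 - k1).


vg = (w2 - w1) / (k2 - k1)
= (9.0955e+15 - 8.0313e+15) / (2.2745e+07 - 2.1044e+07)
= 1.0642e+15 / 1.7010e+06
= 6.2563e+08 m/s

6.2563e+08


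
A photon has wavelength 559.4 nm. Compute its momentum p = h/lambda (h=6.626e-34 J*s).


p = h / lambda
= 6.626e-34 / (559.4e-9)
= 6.626e-34 / 5.5940e-07
= 1.1845e-27 kg*m/s

1.1845e-27


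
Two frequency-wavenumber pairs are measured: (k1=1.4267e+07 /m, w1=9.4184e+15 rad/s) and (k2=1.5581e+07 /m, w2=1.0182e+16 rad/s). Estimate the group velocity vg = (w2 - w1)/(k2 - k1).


vg = (w2 - w1) / (k2 - k1)
= (1.0182e+16 - 9.4184e+15) / (1.5581e+07 - 1.4267e+07)
= 7.6360e+14 / 1.3140e+06
= 5.8113e+08 m/s

5.8113e+08


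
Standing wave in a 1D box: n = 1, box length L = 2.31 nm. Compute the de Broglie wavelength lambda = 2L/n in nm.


lambda = 2L / n
= 2 * 2.31 / 1
= 4.62 / 1
= 4.62 nm

4.62


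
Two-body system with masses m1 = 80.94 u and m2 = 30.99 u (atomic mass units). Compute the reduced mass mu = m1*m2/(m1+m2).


mu = m1 * m2 / (m1 + m2)
= 80.94 * 30.99 / (80.94 + 30.99)
= 2508.3306 / 111.93
= 22.4098 u

22.4098


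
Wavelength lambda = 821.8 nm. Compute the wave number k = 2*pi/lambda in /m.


k = 2 * pi / lambda
= 6.2832 / (821.8e-9)
= 6.2832 / 8.2180e-07
= 7.6456e+06 /m

7.6456e+06


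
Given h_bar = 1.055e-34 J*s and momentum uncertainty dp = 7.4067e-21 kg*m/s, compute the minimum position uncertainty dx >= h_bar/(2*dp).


dx = h_bar / (2 * dp)
= 1.055e-34 / (2 * 7.4067e-21)
= 1.055e-34 / 1.4813e-20
= 7.1219e-15 m

7.1219e-15


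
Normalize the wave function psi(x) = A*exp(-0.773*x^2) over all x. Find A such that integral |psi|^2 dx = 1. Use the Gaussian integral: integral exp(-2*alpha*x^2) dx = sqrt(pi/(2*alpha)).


integral |psi|^2 dx = A^2 * sqrt(pi/(2*alpha)) = 1
A^2 = sqrt(2*alpha/pi)
= sqrt(2 * 0.773 / pi)
= 0.701503
A = sqrt(0.701503)
= 0.8376

0.8376


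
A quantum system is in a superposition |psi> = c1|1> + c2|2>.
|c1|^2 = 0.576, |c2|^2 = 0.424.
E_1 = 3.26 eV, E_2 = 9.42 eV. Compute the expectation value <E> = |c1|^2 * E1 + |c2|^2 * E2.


<E> = |c1|^2 * E1 + |c2|^2 * E2
= 0.576 * 3.26 + 0.424 * 9.42
= 1.8778 + 3.9941
= 5.8718 eV

5.8718


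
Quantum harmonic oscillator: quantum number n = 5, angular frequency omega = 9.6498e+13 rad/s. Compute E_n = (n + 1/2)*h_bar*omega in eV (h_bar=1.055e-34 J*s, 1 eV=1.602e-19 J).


E = (n + 1/2) * h_bar * omega
= (5 + 0.5) * 1.055e-34 * 9.6498e+13
= 5.5 * 1.0181e-20
= 5.5993e-20 J
= 0.3495 eV

0.3495


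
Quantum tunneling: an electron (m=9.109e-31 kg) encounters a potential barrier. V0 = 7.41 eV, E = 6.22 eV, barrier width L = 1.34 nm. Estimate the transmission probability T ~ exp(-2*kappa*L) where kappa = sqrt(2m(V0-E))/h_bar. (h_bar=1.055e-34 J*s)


V0 - E = 1.19 eV = 1.9064e-19 J
kappa = sqrt(2 * m * (V0-E)) / h_bar
= sqrt(2 * 9.109e-31 * 1.9064e-19) / 1.055e-34
= 5.5860e+09 /m
2*kappa*L = 2 * 5.5860e+09 * 1.34e-9
= 14.9705
T = exp(-14.9705) = 3.150488e-07

3.150488e-07


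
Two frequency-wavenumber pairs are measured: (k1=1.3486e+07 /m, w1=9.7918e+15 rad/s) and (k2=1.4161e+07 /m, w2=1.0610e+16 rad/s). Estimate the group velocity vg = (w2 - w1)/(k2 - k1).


vg = (w2 - w1) / (k2 - k1)
= (1.0610e+16 - 9.7918e+15) / (1.4161e+07 - 1.3486e+07)
= 8.1820e+14 / 6.7500e+05
= 1.2121e+09 m/s

1.2121e+09


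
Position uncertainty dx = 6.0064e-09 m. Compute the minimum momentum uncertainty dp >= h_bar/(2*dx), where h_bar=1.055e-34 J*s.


dp = h_bar / (2 * dx)
= 1.055e-34 / (2 * 6.0064e-09)
= 1.055e-34 / 1.2013e-08
= 8.7823e-27 kg*m/s

8.7823e-27


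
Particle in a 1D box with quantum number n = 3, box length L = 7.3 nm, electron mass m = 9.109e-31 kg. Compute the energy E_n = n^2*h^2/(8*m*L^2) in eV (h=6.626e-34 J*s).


E = n^2 * h^2 / (8 * m * L^2)
= 3^2 * (6.626e-34)^2 / (8 * 9.109e-31 * (7.3e-9)^2)
= 9 * 4.3904e-67 / (8 * 9.109e-31 * 5.3290e-17)
= 1.0175e-20 J
= 0.0635 eV

0.0635


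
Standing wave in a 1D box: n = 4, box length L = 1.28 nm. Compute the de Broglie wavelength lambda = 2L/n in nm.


lambda = 2L / n
= 2 * 1.28 / 4
= 2.56 / 4
= 0.64 nm

0.64


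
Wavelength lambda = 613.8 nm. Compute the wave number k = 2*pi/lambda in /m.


k = 2 * pi / lambda
= 6.2832 / (613.8e-9)
= 6.2832 / 6.1380e-07
= 1.0237e+07 /m

1.0237e+07


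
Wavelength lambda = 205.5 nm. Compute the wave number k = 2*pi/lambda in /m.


k = 2 * pi / lambda
= 6.2832 / (205.5e-9)
= 6.2832 / 2.0550e-07
= 3.0575e+07 /m

3.0575e+07


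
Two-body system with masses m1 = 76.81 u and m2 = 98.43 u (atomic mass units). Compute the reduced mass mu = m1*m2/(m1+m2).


mu = m1 * m2 / (m1 + m2)
= 76.81 * 98.43 / (76.81 + 98.43)
= 7560.4083 / 175.24
= 43.1432 u

43.1432


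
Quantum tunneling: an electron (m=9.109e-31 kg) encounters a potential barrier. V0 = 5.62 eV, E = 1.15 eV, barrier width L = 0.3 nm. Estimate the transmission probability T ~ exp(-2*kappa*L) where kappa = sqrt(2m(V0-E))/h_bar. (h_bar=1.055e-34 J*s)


V0 - E = 4.47 eV = 7.1609e-19 J
kappa = sqrt(2 * m * (V0-E)) / h_bar
= sqrt(2 * 9.109e-31 * 7.1609e-19) / 1.055e-34
= 1.0826e+10 /m
2*kappa*L = 2 * 1.0826e+10 * 0.3e-9
= 6.4958
T = exp(-6.4958) = 1.509733e-03

1.509733e-03


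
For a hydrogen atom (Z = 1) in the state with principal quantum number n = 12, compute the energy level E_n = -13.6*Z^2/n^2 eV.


E_n = -13.6 * Z^2 / n^2
= -13.6 * 1^2 / 12^2
= -13.6 * 1 / 144
= -0.0944 eV

-0.0944


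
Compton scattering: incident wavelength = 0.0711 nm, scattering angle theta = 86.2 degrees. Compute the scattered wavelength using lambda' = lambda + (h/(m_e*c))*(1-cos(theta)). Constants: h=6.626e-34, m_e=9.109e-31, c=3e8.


Compton wavelength: h/(m_e*c) = 2.4247e-12 m
d_lambda = 2.4247e-12 * (1 - cos(86.2 deg))
= 2.4247e-12 * 0.933726
= 2.2640e-12 m = 0.002264 nm
lambda' = 0.0711 + 0.002264
= 0.073364 nm

0.073364


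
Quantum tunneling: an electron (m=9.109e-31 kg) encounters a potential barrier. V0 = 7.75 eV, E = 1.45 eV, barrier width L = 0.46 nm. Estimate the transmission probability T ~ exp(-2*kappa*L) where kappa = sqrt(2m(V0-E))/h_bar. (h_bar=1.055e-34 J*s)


V0 - E = 6.3 eV = 1.0093e-18 J
kappa = sqrt(2 * m * (V0-E)) / h_bar
= sqrt(2 * 9.109e-31 * 1.0093e-18) / 1.055e-34
= 1.2853e+10 /m
2*kappa*L = 2 * 1.2853e+10 * 0.46e-9
= 11.8246
T = exp(-11.8246) = 7.322041e-06

7.322041e-06


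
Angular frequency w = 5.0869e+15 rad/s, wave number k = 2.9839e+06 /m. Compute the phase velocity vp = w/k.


vp = w / k
= 5.0869e+15 / 2.9839e+06
= 1.7048e+09 m/s

1.7048e+09


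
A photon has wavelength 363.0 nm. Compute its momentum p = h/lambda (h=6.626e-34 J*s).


p = h / lambda
= 6.626e-34 / (363.0e-9)
= 6.626e-34 / 3.6300e-07
= 1.8253e-27 kg*m/s

1.8253e-27


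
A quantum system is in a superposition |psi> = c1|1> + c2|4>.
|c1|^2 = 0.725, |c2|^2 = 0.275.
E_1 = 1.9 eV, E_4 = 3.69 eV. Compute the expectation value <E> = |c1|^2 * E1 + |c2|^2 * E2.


<E> = |c1|^2 * E1 + |c2|^2 * E2
= 0.725 * 1.9 + 0.275 * 3.69
= 1.3775 + 1.0148
= 2.3922 eV

2.3922


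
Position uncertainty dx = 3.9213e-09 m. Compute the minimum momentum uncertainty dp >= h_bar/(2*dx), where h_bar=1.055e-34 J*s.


dp = h_bar / (2 * dx)
= 1.055e-34 / (2 * 3.9213e-09)
= 1.055e-34 / 7.8426e-09
= 1.3452e-26 kg*m/s

1.3452e-26


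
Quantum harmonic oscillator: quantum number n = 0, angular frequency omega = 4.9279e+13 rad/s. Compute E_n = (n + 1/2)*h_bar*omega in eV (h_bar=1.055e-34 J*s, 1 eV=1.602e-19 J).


E = (n + 1/2) * h_bar * omega
= (0 + 0.5) * 1.055e-34 * 4.9279e+13
= 0.5 * 5.1989e-21
= 2.5995e-21 J
= 0.0162 eV

0.0162


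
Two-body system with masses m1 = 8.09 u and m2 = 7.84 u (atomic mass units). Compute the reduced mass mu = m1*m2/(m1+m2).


mu = m1 * m2 / (m1 + m2)
= 8.09 * 7.84 / (8.09 + 7.84)
= 63.4256 / 15.93
= 3.9815 u

3.9815


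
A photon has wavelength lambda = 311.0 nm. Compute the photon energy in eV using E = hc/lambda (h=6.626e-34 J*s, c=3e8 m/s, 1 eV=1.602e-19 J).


E = hc / lambda
= (6.626e-34)(3e8) / (311.0e-9)
= 1.9878e-25 / 3.1100e-07
= 6.3916e-19 J
Converting to eV: 6.3916e-19 / 1.602e-19
= 3.9898 eV

3.9898


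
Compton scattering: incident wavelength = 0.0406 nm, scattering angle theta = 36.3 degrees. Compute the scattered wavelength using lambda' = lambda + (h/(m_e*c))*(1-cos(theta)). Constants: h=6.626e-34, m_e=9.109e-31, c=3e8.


Compton wavelength: h/(m_e*c) = 2.4247e-12 m
d_lambda = 2.4247e-12 * (1 - cos(36.3 deg))
= 2.4247e-12 * 0.194072
= 4.7057e-13 m = 0.000471 nm
lambda' = 0.0406 + 0.000471
= 0.041071 nm

0.041071


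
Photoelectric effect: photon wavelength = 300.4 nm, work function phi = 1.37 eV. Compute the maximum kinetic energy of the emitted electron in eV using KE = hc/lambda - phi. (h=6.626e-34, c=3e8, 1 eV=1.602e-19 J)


E_photon = hc / lambda
= (6.626e-34)(3e8) / (300.4e-9)
= 6.6172e-19 J
= 4.1306 eV
KE = E_photon - phi
= 4.1306 - 1.37
= 2.7606 eV

2.7606


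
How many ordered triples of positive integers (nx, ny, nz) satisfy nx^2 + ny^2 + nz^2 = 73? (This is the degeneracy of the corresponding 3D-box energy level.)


Enumerate all (nx, ny, nz) with nx^2 + ny^2 + nz^2 = 73:
(1,6,6)
(6,1,6)
(6,6,1)
Total degeneracy = 3

3


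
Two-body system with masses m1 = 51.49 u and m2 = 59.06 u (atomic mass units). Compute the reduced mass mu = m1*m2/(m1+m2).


mu = m1 * m2 / (m1 + m2)
= 51.49 * 59.06 / (51.49 + 59.06)
= 3040.9994 / 110.55
= 27.5079 u

27.5079


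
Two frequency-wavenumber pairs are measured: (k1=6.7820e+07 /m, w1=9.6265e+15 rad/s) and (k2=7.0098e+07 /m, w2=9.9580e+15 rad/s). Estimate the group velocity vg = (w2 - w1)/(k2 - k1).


vg = (w2 - w1) / (k2 - k1)
= (9.9580e+15 - 9.6265e+15) / (7.0098e+07 - 6.7820e+07)
= 3.3150e+14 / 2.2780e+06
= 1.4552e+08 m/s

1.4552e+08


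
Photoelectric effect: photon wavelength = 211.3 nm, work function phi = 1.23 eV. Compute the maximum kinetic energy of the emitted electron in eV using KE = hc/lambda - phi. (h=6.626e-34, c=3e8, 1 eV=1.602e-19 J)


E_photon = hc / lambda
= (6.626e-34)(3e8) / (211.3e-9)
= 9.4075e-19 J
= 5.8723 eV
KE = E_photon - phi
= 5.8723 - 1.23
= 4.6423 eV

4.6423


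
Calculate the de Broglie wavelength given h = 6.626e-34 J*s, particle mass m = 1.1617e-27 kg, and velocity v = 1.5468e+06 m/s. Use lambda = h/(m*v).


lambda = h / (m * v)
= 6.626e-34 / (1.1617e-27 * 1.5468e+06)
= 6.626e-34 / 1.7969e-21
= 3.6874e-13 m

3.6874e-13


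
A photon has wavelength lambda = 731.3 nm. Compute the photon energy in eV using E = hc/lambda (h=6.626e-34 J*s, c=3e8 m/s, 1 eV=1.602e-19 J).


E = hc / lambda
= (6.626e-34)(3e8) / (731.3e-9)
= 1.9878e-25 / 7.3130e-07
= 2.7182e-19 J
Converting to eV: 2.7182e-19 / 1.602e-19
= 1.6967 eV

1.6967


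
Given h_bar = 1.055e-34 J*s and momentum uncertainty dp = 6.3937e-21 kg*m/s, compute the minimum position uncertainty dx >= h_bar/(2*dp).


dx = h_bar / (2 * dp)
= 1.055e-34 / (2 * 6.3937e-21)
= 1.055e-34 / 1.2787e-20
= 8.2503e-15 m

8.2503e-15


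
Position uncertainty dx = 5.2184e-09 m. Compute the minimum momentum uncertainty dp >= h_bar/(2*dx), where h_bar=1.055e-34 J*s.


dp = h_bar / (2 * dx)
= 1.055e-34 / (2 * 5.2184e-09)
= 1.055e-34 / 1.0437e-08
= 1.0108e-26 kg*m/s

1.0108e-26


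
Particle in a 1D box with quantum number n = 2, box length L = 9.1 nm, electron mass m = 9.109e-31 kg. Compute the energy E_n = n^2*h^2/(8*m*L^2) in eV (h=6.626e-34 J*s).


E = n^2 * h^2 / (8 * m * L^2)
= 2^2 * (6.626e-34)^2 / (8 * 9.109e-31 * (9.1e-9)^2)
= 4 * 4.3904e-67 / (8 * 9.109e-31 * 8.2810e-17)
= 2.9102e-21 J
= 0.0182 eV

0.0182


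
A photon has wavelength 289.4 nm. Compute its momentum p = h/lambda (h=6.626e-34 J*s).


p = h / lambda
= 6.626e-34 / (289.4e-9)
= 6.626e-34 / 2.8940e-07
= 2.2896e-27 kg*m/s

2.2896e-27


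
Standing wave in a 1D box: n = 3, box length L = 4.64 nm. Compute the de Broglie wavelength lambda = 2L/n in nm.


lambda = 2L / n
= 2 * 4.64 / 3
= 9.28 / 3
= 3.0933 nm

3.0933


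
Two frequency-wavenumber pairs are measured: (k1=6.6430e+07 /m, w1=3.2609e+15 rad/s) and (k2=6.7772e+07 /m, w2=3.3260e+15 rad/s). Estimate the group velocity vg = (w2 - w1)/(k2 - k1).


vg = (w2 - w1) / (k2 - k1)
= (3.3260e+15 - 3.2609e+15) / (6.7772e+07 - 6.6430e+07)
= 6.5100e+13 / 1.3420e+06
= 4.8510e+07 m/s

4.8510e+07


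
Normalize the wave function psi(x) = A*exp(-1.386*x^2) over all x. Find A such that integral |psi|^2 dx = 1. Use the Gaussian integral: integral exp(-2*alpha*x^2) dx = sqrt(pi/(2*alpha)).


integral |psi|^2 dx = A^2 * sqrt(pi/(2*alpha)) = 1
A^2 = sqrt(2*alpha/pi)
= sqrt(2 * 1.386 / pi)
= 0.939338
A = sqrt(0.939338)
= 0.9692

0.9692


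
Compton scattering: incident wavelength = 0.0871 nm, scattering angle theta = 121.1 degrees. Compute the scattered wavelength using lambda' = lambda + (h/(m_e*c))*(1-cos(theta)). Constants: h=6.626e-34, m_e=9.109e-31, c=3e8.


Compton wavelength: h/(m_e*c) = 2.4247e-12 m
d_lambda = 2.4247e-12 * (1 - cos(121.1 deg))
= 2.4247e-12 * 1.516533
= 3.6772e-12 m = 0.003677 nm
lambda' = 0.0871 + 0.003677
= 0.090777 nm

0.090777


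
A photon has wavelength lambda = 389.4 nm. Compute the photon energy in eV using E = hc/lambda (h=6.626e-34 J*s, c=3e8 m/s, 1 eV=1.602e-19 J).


E = hc / lambda
= (6.626e-34)(3e8) / (389.4e-9)
= 1.9878e-25 / 3.8940e-07
= 5.1048e-19 J
Converting to eV: 5.1048e-19 / 1.602e-19
= 3.1865 eV

3.1865


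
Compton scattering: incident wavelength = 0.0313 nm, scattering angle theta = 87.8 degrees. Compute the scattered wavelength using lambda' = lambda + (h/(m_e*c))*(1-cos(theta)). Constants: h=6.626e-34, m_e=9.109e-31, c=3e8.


Compton wavelength: h/(m_e*c) = 2.4247e-12 m
d_lambda = 2.4247e-12 * (1 - cos(87.8 deg))
= 2.4247e-12 * 0.961612
= 2.3316e-12 m = 0.002332 nm
lambda' = 0.0313 + 0.002332
= 0.033632 nm

0.033632


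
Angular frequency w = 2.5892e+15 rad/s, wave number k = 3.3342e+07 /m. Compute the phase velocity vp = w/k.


vp = w / k
= 2.5892e+15 / 3.3342e+07
= 7.7656e+07 m/s

7.7656e+07


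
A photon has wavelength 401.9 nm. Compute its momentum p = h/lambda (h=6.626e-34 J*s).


p = h / lambda
= 6.626e-34 / (401.9e-9)
= 6.626e-34 / 4.0190e-07
= 1.6487e-27 kg*m/s

1.6487e-27


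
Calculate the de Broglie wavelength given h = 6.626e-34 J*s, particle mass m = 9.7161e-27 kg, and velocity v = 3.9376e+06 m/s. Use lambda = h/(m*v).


lambda = h / (m * v)
= 6.626e-34 / (9.7161e-27 * 3.9376e+06)
= 6.626e-34 / 3.8258e-20
= 1.7319e-14 m

1.7319e-14


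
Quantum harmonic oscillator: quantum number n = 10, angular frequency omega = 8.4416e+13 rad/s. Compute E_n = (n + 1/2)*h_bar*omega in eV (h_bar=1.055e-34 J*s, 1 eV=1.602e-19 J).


E = (n + 1/2) * h_bar * omega
= (10 + 0.5) * 1.055e-34 * 8.4416e+13
= 10.5 * 8.9059e-21
= 9.3512e-20 J
= 0.5837 eV

0.5837


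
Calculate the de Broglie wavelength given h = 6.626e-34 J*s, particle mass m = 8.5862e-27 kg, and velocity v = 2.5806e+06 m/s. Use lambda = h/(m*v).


lambda = h / (m * v)
= 6.626e-34 / (8.5862e-27 * 2.5806e+06)
= 6.626e-34 / 2.2158e-20
= 2.9904e-14 m

2.9904e-14


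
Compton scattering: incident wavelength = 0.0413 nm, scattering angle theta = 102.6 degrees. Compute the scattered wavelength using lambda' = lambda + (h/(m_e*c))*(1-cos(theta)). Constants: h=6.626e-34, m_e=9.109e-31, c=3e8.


Compton wavelength: h/(m_e*c) = 2.4247e-12 m
d_lambda = 2.4247e-12 * (1 - cos(102.6 deg))
= 2.4247e-12 * 1.218143
= 2.9536e-12 m = 0.002954 nm
lambda' = 0.0413 + 0.002954
= 0.044254 nm

0.044254


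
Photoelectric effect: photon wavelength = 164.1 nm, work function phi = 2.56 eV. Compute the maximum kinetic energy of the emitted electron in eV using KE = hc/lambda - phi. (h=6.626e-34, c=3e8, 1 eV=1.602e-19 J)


E_photon = hc / lambda
= (6.626e-34)(3e8) / (164.1e-9)
= 1.2113e-18 J
= 7.5614 eV
KE = E_photon - phi
= 7.5614 - 2.56
= 5.0014 eV

5.0014


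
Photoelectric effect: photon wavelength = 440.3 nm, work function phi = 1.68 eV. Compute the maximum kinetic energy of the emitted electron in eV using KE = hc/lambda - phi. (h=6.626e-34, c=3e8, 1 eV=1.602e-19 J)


E_photon = hc / lambda
= (6.626e-34)(3e8) / (440.3e-9)
= 4.5146e-19 J
= 2.8181 eV
KE = E_photon - phi
= 2.8181 - 1.68
= 1.1381 eV

1.1381


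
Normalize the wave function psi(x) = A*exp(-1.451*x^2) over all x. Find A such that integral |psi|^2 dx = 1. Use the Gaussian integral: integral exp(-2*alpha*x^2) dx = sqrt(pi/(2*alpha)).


integral |psi|^2 dx = A^2 * sqrt(pi/(2*alpha)) = 1
A^2 = sqrt(2*alpha/pi)
= sqrt(2 * 1.451 / pi)
= 0.961111
A = sqrt(0.961111)
= 0.9804

0.9804


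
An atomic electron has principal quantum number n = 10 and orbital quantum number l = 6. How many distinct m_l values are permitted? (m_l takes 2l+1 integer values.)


m_l ranges from -l to +l in integer steps
So m_l goes from -6 to +6
Count = 2l + 1 = 2*6 + 1
= 13

13


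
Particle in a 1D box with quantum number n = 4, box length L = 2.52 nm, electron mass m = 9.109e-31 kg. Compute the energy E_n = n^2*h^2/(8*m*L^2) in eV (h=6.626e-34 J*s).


E = n^2 * h^2 / (8 * m * L^2)
= 4^2 * (6.626e-34)^2 / (8 * 9.109e-31 * (2.52e-9)^2)
= 16 * 4.3904e-67 / (8 * 9.109e-31 * 6.3504e-18)
= 1.5180e-19 J
= 0.9475 eV

0.9475


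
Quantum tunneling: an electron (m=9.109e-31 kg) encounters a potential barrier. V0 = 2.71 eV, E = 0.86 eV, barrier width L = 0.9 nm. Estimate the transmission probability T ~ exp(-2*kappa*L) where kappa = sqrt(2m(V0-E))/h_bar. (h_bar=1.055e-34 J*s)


V0 - E = 1.85 eV = 2.9637e-19 J
kappa = sqrt(2 * m * (V0-E)) / h_bar
= sqrt(2 * 9.109e-31 * 2.9637e-19) / 1.055e-34
= 6.9649e+09 /m
2*kappa*L = 2 * 6.9649e+09 * 0.9e-9
= 12.5368
T = exp(-12.5368) = 3.591920e-06

3.591920e-06


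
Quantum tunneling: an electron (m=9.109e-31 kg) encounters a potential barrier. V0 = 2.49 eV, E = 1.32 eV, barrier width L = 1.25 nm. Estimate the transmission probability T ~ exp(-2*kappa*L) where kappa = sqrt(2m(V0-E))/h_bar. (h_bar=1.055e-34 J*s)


V0 - E = 1.17 eV = 1.8743e-19 J
kappa = sqrt(2 * m * (V0-E)) / h_bar
= sqrt(2 * 9.109e-31 * 1.8743e-19) / 1.055e-34
= 5.5389e+09 /m
2*kappa*L = 2 * 5.5389e+09 * 1.25e-9
= 13.8472
T = exp(-13.8472) = 9.688037e-07

9.688037e-07


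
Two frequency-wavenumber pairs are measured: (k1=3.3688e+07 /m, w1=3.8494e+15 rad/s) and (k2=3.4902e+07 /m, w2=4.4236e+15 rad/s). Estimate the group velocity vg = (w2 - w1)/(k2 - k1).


vg = (w2 - w1) / (k2 - k1)
= (4.4236e+15 - 3.8494e+15) / (3.4902e+07 - 3.3688e+07)
= 5.7420e+14 / 1.2140e+06
= 4.7298e+08 m/s

4.7298e+08


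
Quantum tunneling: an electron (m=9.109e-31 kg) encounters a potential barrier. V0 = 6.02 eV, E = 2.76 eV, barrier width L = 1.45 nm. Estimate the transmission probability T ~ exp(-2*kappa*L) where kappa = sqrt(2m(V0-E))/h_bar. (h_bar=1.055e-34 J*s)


V0 - E = 3.26 eV = 5.2225e-19 J
kappa = sqrt(2 * m * (V0-E)) / h_bar
= sqrt(2 * 9.109e-31 * 5.2225e-19) / 1.055e-34
= 9.2457e+09 /m
2*kappa*L = 2 * 9.2457e+09 * 1.45e-9
= 26.8124
T = exp(-26.8124) = 2.267336e-12

2.267336e-12


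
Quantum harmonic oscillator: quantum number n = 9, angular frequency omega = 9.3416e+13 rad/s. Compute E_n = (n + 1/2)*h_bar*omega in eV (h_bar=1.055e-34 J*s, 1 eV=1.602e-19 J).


E = (n + 1/2) * h_bar * omega
= (9 + 0.5) * 1.055e-34 * 9.3416e+13
= 9.5 * 9.8554e-21
= 9.3626e-20 J
= 0.5844 eV

0.5844


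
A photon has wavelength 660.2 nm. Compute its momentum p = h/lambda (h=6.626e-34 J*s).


p = h / lambda
= 6.626e-34 / (660.2e-9)
= 6.626e-34 / 6.6020e-07
= 1.0036e-27 kg*m/s

1.0036e-27


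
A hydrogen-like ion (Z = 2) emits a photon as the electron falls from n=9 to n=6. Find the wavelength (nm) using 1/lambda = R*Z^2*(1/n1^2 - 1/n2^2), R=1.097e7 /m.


1/lambda = R * Z^2 * (1/n1^2 - 1/n2^2)
= 1.097e7 * 2^2 * (1/6^2 - 1/9^2)
= 1.097e7 * 4 * (0.027778 - 0.012346)
= 6.7716e+05 /m
lambda = 1 / 6.7716e+05
= 1476.7548 nm

1476.7548


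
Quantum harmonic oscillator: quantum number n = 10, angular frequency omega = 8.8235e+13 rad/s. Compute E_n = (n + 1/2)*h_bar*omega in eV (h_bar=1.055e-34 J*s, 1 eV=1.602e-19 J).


E = (n + 1/2) * h_bar * omega
= (10 + 0.5) * 1.055e-34 * 8.8235e+13
= 10.5 * 9.3088e-21
= 9.7742e-20 J
= 0.6101 eV

0.6101


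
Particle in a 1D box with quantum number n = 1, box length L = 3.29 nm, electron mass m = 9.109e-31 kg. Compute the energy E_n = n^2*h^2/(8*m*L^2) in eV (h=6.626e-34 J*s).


E = n^2 * h^2 / (8 * m * L^2)
= 1^2 * (6.626e-34)^2 / (8 * 9.109e-31 * (3.29e-9)^2)
= 1 * 4.3904e-67 / (8 * 9.109e-31 * 1.0824e-17)
= 5.5661e-21 J
= 0.0347 eV

0.0347


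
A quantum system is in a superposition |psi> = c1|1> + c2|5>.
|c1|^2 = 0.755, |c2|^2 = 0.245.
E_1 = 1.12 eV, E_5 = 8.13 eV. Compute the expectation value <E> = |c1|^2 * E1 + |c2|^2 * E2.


<E> = |c1|^2 * E1 + |c2|^2 * E2
= 0.755 * 1.12 + 0.245 * 8.13
= 0.8456 + 1.9919
= 2.8375 eV

2.8375


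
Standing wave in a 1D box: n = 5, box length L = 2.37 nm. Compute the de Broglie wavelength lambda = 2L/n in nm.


lambda = 2L / n
= 2 * 2.37 / 5
= 4.74 / 5
= 0.948 nm

0.948


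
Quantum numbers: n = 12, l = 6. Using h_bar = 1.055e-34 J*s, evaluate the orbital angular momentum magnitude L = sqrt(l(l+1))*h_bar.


L = sqrt(l*(l+1)) * h_bar
= sqrt(6 * 7) * 1.055e-34
= sqrt(42) * 1.055e-34
= 6.4807 * 1.055e-34
= 6.8372e-34 J*s

6.8372e-34


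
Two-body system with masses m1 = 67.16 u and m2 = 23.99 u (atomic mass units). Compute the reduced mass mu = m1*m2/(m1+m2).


mu = m1 * m2 / (m1 + m2)
= 67.16 * 23.99 / (67.16 + 23.99)
= 1611.1684 / 91.15
= 17.676 u

17.676


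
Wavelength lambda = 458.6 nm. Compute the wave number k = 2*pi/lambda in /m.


k = 2 * pi / lambda
= 6.2832 / (458.6e-9)
= 6.2832 / 4.5860e-07
= 1.3701e+07 /m

1.3701e+07


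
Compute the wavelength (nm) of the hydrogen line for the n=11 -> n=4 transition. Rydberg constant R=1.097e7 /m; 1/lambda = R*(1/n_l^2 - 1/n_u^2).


1/lambda = R * (1/n_l^2 - 1/n_u^2)
= 1.097e7 * (1/4^2 - 1/11^2)
= 1.097e7 * (0.0625 - 0.008264)
= 1.097e7 * 0.054236
= 5.9496e+05 /m
lambda = 1 / 5.9496e+05 = 1680.7744 nm

1680.7744


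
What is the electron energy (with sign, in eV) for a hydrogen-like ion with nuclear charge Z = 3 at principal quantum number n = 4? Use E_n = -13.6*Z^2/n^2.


E_n = -13.6 * Z^2 / n^2
= -13.6 * 3^2 / 4^2
= -13.6 * 9 / 16
= -7.65 eV

-7.65


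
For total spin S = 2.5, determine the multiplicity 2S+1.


Spin multiplicity = 2S + 1
= 2 * 2.5 + 1
= 5.0 + 1
= 6

6


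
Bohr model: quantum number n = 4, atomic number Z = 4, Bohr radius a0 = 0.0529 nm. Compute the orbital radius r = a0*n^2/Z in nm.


r = a0 * n^2 / Z
= 0.0529 * 4^2 / 4
= 0.0529 * 16 / 4
= 0.2116 nm

0.2116


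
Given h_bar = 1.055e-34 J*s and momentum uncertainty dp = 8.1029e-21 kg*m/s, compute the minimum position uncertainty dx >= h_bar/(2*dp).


dx = h_bar / (2 * dp)
= 1.055e-34 / (2 * 8.1029e-21)
= 1.055e-34 / 1.6206e-20
= 6.5100e-15 m

6.5100e-15


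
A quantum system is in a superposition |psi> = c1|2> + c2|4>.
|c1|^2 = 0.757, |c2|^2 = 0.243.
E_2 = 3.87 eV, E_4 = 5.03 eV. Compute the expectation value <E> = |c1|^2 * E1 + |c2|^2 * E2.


<E> = |c1|^2 * E1 + |c2|^2 * E2
= 0.757 * 3.87 + 0.243 * 5.03
= 2.9296 + 1.2223
= 4.1519 eV

4.1519


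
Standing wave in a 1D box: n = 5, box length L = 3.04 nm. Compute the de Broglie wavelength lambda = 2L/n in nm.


lambda = 2L / n
= 2 * 3.04 / 5
= 6.08 / 5
= 1.216 nm

1.216


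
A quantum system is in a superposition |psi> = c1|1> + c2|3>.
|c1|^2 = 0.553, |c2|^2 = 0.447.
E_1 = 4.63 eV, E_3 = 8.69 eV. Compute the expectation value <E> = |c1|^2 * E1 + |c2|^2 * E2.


<E> = |c1|^2 * E1 + |c2|^2 * E2
= 0.553 * 4.63 + 0.447 * 8.69
= 2.5604 + 3.8844
= 6.4448 eV

6.4448


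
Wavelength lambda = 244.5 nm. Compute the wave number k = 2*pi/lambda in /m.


k = 2 * pi / lambda
= 6.2832 / (244.5e-9)
= 6.2832 / 2.4450e-07
= 2.5698e+07 /m

2.5698e+07


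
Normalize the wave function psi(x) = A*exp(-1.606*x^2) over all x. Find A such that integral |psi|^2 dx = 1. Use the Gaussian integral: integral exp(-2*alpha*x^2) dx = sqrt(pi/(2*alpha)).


integral |psi|^2 dx = A^2 * sqrt(pi/(2*alpha)) = 1
A^2 = sqrt(2*alpha/pi)
= sqrt(2 * 1.606 / pi)
= 1.011144
A = sqrt(1.011144)
= 1.0056

1.0056


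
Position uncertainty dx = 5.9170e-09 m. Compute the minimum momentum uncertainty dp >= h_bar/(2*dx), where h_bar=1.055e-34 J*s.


dp = h_bar / (2 * dx)
= 1.055e-34 / (2 * 5.9170e-09)
= 1.055e-34 / 1.1834e-08
= 8.9150e-27 kg*m/s

8.9150e-27


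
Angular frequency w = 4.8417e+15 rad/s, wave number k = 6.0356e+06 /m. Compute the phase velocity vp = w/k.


vp = w / k
= 4.8417e+15 / 6.0356e+06
= 8.0219e+08 m/s

8.0219e+08


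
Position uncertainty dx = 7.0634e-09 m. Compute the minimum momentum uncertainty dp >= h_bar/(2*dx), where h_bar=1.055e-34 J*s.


dp = h_bar / (2 * dx)
= 1.055e-34 / (2 * 7.0634e-09)
= 1.055e-34 / 1.4127e-08
= 7.4681e-27 kg*m/s

7.4681e-27


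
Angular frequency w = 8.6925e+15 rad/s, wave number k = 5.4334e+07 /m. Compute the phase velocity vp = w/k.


vp = w / k
= 8.6925e+15 / 5.4334e+07
= 1.5998e+08 m/s

1.5998e+08


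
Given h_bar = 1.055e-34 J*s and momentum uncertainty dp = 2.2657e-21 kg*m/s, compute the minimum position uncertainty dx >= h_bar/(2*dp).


dx = h_bar / (2 * dp)
= 1.055e-34 / (2 * 2.2657e-21)
= 1.055e-34 / 4.5314e-21
= 2.3282e-14 m

2.3282e-14


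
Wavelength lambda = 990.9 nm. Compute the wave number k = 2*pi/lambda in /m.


k = 2 * pi / lambda
= 6.2832 / (990.9e-9)
= 6.2832 / 9.9090e-07
= 6.3409e+06 /m

6.3409e+06


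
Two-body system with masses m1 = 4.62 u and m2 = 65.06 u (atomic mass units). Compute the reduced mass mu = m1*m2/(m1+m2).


mu = m1 * m2 / (m1 + m2)
= 4.62 * 65.06 / (4.62 + 65.06)
= 300.5772 / 69.68
= 4.3137 u

4.3137


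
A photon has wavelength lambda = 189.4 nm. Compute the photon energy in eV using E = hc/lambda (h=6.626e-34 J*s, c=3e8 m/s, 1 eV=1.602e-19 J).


E = hc / lambda
= (6.626e-34)(3e8) / (189.4e-9)
= 1.9878e-25 / 1.8940e-07
= 1.0495e-18 J
Converting to eV: 1.0495e-18 / 1.602e-19
= 6.5513 eV

6.5513


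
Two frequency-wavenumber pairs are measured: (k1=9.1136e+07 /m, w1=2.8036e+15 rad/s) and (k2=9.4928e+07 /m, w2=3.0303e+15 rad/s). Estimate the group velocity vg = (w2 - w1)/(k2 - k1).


vg = (w2 - w1) / (k2 - k1)
= (3.0303e+15 - 2.8036e+15) / (9.4928e+07 - 9.1136e+07)
= 2.2670e+14 / 3.7920e+06
= 5.9784e+07 m/s

5.9784e+07


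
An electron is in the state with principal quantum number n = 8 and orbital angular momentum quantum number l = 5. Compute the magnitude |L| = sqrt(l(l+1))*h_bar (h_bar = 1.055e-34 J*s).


L = sqrt(l*(l+1)) * h_bar
= sqrt(5 * 6) * 1.055e-34
= sqrt(30) * 1.055e-34
= 5.4772 * 1.055e-34
= 5.7785e-34 J*s

5.7785e-34


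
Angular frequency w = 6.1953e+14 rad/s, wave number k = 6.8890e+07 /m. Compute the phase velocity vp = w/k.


vp = w / k
= 6.1953e+14 / 6.8890e+07
= 8.9930e+06 m/s

8.9930e+06


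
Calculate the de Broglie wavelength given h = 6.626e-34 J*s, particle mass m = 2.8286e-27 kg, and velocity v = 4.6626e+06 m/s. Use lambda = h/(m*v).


lambda = h / (m * v)
= 6.626e-34 / (2.8286e-27 * 4.6626e+06)
= 6.626e-34 / 1.3189e-20
= 5.0240e-14 m

5.0240e-14


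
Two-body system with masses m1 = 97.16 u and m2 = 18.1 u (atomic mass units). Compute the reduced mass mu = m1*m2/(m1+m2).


mu = m1 * m2 / (m1 + m2)
= 97.16 * 18.1 / (97.16 + 18.1)
= 1758.596 / 115.26
= 15.2576 u

15.2576


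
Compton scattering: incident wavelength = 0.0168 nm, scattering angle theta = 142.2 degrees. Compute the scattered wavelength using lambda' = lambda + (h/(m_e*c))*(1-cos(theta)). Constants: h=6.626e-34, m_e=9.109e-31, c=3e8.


Compton wavelength: h/(m_e*c) = 2.4247e-12 m
d_lambda = 2.4247e-12 * (1 - cos(142.2 deg))
= 2.4247e-12 * 1.790155
= 4.3406e-12 m = 0.004341 nm
lambda' = 0.0168 + 0.004341
= 0.021141 nm

0.021141


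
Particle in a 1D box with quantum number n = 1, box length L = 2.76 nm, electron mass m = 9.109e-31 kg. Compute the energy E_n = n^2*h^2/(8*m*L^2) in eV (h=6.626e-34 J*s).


E = n^2 * h^2 / (8 * m * L^2)
= 1^2 * (6.626e-34)^2 / (8 * 9.109e-31 * (2.76e-9)^2)
= 1 * 4.3904e-67 / (8 * 9.109e-31 * 7.6176e-18)
= 7.9090e-21 J
= 0.0494 eV

0.0494


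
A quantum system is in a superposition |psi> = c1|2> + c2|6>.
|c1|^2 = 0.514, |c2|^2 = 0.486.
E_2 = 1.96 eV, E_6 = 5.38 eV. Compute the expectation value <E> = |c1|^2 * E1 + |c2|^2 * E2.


<E> = |c1|^2 * E1 + |c2|^2 * E2
= 0.514 * 1.96 + 0.486 * 5.38
= 1.0074 + 2.6147
= 3.6221 eV

3.6221


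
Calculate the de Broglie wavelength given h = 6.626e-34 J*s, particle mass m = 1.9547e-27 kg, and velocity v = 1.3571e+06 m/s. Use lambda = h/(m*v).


lambda = h / (m * v)
= 6.626e-34 / (1.9547e-27 * 1.3571e+06)
= 6.626e-34 / 2.6527e-21
= 2.4978e-13 m

2.4978e-13


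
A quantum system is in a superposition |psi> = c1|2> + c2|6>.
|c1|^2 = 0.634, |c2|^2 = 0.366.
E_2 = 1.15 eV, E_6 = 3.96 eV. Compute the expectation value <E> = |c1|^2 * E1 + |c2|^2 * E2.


<E> = |c1|^2 * E1 + |c2|^2 * E2
= 0.634 * 1.15 + 0.366 * 3.96
= 0.7291 + 1.4494
= 2.1785 eV

2.1785


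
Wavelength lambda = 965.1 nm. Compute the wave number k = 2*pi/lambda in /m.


k = 2 * pi / lambda
= 6.2832 / (965.1e-9)
= 6.2832 / 9.6510e-07
= 6.5104e+06 /m

6.5104e+06


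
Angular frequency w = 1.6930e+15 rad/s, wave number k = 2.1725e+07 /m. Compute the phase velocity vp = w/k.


vp = w / k
= 1.6930e+15 / 2.1725e+07
= 7.7929e+07 m/s

7.7929e+07


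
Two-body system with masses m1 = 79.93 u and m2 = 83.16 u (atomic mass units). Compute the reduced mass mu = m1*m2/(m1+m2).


mu = m1 * m2 / (m1 + m2)
= 79.93 * 83.16 / (79.93 + 83.16)
= 6646.9788 / 163.09
= 40.7565 u

40.7565


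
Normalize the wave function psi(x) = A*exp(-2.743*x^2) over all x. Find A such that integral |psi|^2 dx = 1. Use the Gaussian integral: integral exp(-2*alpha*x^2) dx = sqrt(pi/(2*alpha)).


integral |psi|^2 dx = A^2 * sqrt(pi/(2*alpha)) = 1
A^2 = sqrt(2*alpha/pi)
= sqrt(2 * 2.743 / pi)
= 1.321457
A = sqrt(1.321457)
= 1.1495

1.1495


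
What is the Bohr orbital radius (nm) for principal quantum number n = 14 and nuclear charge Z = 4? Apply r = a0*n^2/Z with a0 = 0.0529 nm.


r = a0 * n^2 / Z
= 0.0529 * 14^2 / 4
= 0.0529 * 196 / 4
= 2.5921 nm

2.5921


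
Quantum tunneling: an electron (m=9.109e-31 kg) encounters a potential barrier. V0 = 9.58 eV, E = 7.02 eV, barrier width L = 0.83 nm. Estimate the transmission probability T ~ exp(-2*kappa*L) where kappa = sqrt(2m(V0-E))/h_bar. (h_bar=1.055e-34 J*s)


V0 - E = 2.56 eV = 4.1011e-19 J
kappa = sqrt(2 * m * (V0-E)) / h_bar
= sqrt(2 * 9.109e-31 * 4.1011e-19) / 1.055e-34
= 8.1931e+09 /m
2*kappa*L = 2 * 8.1931e+09 * 0.83e-9
= 13.6006
T = exp(-13.6006) = 1.239784e-06

1.239784e-06


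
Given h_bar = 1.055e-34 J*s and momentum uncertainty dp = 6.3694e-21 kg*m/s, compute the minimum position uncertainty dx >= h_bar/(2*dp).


dx = h_bar / (2 * dp)
= 1.055e-34 / (2 * 6.3694e-21)
= 1.055e-34 / 1.2739e-20
= 8.2818e-15 m

8.2818e-15


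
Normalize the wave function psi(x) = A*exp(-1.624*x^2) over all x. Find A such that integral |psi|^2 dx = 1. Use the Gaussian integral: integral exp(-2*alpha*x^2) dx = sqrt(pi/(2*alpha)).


integral |psi|^2 dx = A^2 * sqrt(pi/(2*alpha)) = 1
A^2 = sqrt(2*alpha/pi)
= sqrt(2 * 1.624 / pi)
= 1.016794
A = sqrt(1.016794)
= 1.0084

1.0084


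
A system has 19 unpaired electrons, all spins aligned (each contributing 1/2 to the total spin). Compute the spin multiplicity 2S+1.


Total spin S = N * (1/2) = 19 * 0.5 = 9.5
Spin multiplicity = 2S + 1
= 2 * 9.5 + 1
= 20

20


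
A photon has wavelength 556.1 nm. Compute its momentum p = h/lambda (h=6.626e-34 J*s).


p = h / lambda
= 6.626e-34 / (556.1e-9)
= 6.626e-34 / 5.5610e-07
= 1.1915e-27 kg*m/s

1.1915e-27


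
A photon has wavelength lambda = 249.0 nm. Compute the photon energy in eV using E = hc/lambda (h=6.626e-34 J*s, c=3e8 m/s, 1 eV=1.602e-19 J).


E = hc / lambda
= (6.626e-34)(3e8) / (249.0e-9)
= 1.9878e-25 / 2.4900e-07
= 7.9831e-19 J
Converting to eV: 7.9831e-19 / 1.602e-19
= 4.9832 eV

4.9832


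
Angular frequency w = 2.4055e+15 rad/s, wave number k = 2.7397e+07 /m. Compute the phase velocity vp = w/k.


vp = w / k
= 2.4055e+15 / 2.7397e+07
= 8.7802e+07 m/s

8.7802e+07


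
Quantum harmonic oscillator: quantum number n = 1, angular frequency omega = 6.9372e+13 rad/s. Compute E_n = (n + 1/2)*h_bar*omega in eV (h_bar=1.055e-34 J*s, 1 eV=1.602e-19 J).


E = (n + 1/2) * h_bar * omega
= (1 + 0.5) * 1.055e-34 * 6.9372e+13
= 1.5 * 7.3187e-21
= 1.0978e-20 J
= 0.0685 eV

0.0685


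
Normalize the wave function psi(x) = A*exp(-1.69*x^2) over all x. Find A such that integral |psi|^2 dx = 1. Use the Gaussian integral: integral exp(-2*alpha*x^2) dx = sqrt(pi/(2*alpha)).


integral |psi|^2 dx = A^2 * sqrt(pi/(2*alpha)) = 1
A^2 = sqrt(2*alpha/pi)
= sqrt(2 * 1.69 / pi)
= 1.03725
A = sqrt(1.03725)
= 1.0185

1.0185


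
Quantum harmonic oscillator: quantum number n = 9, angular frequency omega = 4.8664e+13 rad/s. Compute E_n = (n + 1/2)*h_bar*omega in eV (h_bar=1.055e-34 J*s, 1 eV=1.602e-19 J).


E = (n + 1/2) * h_bar * omega
= (9 + 0.5) * 1.055e-34 * 4.8664e+13
= 9.5 * 5.1341e-21
= 4.8773e-20 J
= 0.3045 eV

0.3045


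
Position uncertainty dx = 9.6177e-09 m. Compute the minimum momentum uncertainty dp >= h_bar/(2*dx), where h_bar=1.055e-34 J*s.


dp = h_bar / (2 * dx)
= 1.055e-34 / (2 * 9.6177e-09)
= 1.055e-34 / 1.9235e-08
= 5.4847e-27 kg*m/s

5.4847e-27


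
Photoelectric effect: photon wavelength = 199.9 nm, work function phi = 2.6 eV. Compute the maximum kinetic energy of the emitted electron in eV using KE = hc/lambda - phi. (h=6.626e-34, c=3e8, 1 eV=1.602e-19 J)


E_photon = hc / lambda
= (6.626e-34)(3e8) / (199.9e-9)
= 9.9440e-19 J
= 6.2072 eV
KE = E_photon - phi
= 6.2072 - 2.6
= 3.6072 eV

3.6072


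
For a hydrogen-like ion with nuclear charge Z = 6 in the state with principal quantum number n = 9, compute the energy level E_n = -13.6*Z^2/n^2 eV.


E_n = -13.6 * Z^2 / n^2
= -13.6 * 6^2 / 9^2
= -13.6 * 36 / 81
= -6.0444 eV

-6.0444


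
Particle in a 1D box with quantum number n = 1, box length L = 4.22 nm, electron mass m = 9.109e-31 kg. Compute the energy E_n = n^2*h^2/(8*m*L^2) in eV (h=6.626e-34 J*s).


E = n^2 * h^2 / (8 * m * L^2)
= 1^2 * (6.626e-34)^2 / (8 * 9.109e-31 * (4.22e-9)^2)
= 1 * 4.3904e-67 / (8 * 9.109e-31 * 1.7808e-17)
= 3.3831e-21 J
= 0.0211 eV

0.0211


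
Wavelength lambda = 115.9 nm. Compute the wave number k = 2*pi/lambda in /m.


k = 2 * pi / lambda
= 6.2832 / (115.9e-9)
= 6.2832 / 1.1590e-07
= 5.4212e+07 /m

5.4212e+07


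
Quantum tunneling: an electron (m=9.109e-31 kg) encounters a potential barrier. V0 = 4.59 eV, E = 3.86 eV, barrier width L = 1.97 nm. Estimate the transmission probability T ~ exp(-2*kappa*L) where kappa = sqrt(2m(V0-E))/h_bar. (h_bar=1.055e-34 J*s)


V0 - E = 0.73 eV = 1.1695e-19 J
kappa = sqrt(2 * m * (V0-E)) / h_bar
= sqrt(2 * 9.109e-31 * 1.1695e-19) / 1.055e-34
= 4.3751e+09 /m
2*kappa*L = 2 * 4.3751e+09 * 1.97e-9
= 17.238
T = exp(-17.238) = 3.263120e-08

3.263120e-08


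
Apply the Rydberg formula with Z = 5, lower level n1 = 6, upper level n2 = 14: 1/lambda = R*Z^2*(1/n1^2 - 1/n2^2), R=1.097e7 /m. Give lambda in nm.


1/lambda = R * Z^2 * (1/n1^2 - 1/n2^2)
= 1.097e7 * 5^2 * (1/6^2 - 1/14^2)
= 1.097e7 * 25 * (0.027778 - 0.005102)
= 6.2188e+06 /m
lambda = 1 / 6.2188e+06
= 160.8022 nm

160.8022
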